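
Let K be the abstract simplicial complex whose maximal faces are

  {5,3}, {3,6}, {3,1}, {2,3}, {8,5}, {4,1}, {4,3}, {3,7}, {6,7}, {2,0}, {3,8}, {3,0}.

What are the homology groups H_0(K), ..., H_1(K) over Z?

Fix the vertex order 0 < 1 < 2 < 3 < 4 < 5 < 6 < 7 < 8 and write every simplex with vertices in increasing order. Then dim K = 1 and the simplices of K are:

  0-simplices (9): [0], [1], [2], [3], [4], [5], [6], [7], [8]
  1-simplices (12): [0,2], [0,3], [1,3], [1,4], [2,3], [3,4], [3,5], [3,6], [3,7], [3,8], [5,8], [6,7]

Hence C_0 ≅ Z^9, C_1 ≅ Z^12.

∂_1: C_1 → C_0 maps an edge to its endpoints' difference, ∂[p,q] = q − p. For instance
  ∂[3,7] = [7] − [3].
As a 9×12 matrix over Z this has rank 8, with invariant factors (1,1,1,1,1,1,1,1).

Reading off H_k = ker ∂_k / im ∂_{k+1}:

  H_0: rank C_0 − rank ∂_1 = 9 − 8 = 1, and the invariant factors of ∂_1 are all 1, so H_0 ≅ Z.
  H_1: rank ker ∂_1 − rank ∂_2 = (12 − 8) − 0 = 4, and there is no ∂_2, so H_1 ≅ Z^4.

H_0 = Z,  H_1 = Z^4.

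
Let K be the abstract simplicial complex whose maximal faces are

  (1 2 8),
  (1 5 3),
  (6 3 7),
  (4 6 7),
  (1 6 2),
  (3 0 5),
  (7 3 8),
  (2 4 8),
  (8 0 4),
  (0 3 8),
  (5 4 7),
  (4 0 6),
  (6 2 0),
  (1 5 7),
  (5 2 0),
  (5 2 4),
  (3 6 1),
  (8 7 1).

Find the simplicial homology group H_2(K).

K has 9 vertices, 27 edges, 18 triangles.
rank ∂_2 = 18, rank ∂_3 = 0 ⇒ b_2 = 18 − 18 − 0 = 0. So H_2 = 0.

H_2 = 0.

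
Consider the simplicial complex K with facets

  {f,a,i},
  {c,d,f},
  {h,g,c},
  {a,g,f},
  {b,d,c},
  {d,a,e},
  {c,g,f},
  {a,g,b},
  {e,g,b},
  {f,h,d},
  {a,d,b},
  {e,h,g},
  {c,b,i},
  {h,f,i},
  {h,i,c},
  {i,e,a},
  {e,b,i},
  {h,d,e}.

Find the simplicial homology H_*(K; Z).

H_0 = Z,  H_1 = Z ⊕ Z_2,  H_2 = 0.

Take the total order a < b < c < d < e < f < g < h < i on the vertex set. Then K (dimension 2) consists of the simplices:

  0-simplices (9): a, b, c, d, e, f, g, h, i
  1-simplices (27): ab, ad, ae, af, ag, ai, bc, bd, be, bg, bi, cd, cf, cg, ch, ci, de, df, dh, eg, eh, ei, fg, fh, fi, gh, hi
  2-simplices (18): abd, abg, ade, aei, afg, afi, bcd, bci, beg, bei, cdf, cfg, cgh, chi, deh, dfh, egh, fhi

giving chain groups C_0 ≅ Z^9, C_1 ≅ Z^27, C_2 ≅ Z^18.

The boundary map ∂_1: C_1 → C_0 is given by ∂[p,q] = [q] − [p]. For instance
  ∂de = e − d.
The 9×27 boundary matrix has rank 8 and Smith normal form diag(1,1,1,1,1,1,1,1).

The boundary map ∂_2: C_2 → C_1 sends each 2-simplex [p,q,r] to [q,r] − [p,r] + [p,q]. For instance
  ∂egh = gh − eh + eg,
  ∂cgh = gh − ch + cg.
As a 27×18 matrix over Z this has rank 18, with invariant factors (1,1,1,1,1,1,1,1,1,1,1,1,1,1,1,1,1,2).

Computing H_k = (kernel of ∂_k) / (image of ∂_{k+1}):

  H_0: rank C_0 − rank ∂_1 = 9 − 8 = 1, and the invariant factors of ∂_1 are all 1, so H_0 ≅ Z.
  H_1: rank ker ∂_1 − rank ∂_2 = (27 − 8) − 18 = 1, and ∂_2 has invariant factor 2 > 1, so H_1 ≅ Z ⊕ Z_2.
  H_2: rank ker ∂_2 − rank ∂_3 = (18 − 18) − 0 = 0, and there is no ∂_3, so H_2 ≅ 0.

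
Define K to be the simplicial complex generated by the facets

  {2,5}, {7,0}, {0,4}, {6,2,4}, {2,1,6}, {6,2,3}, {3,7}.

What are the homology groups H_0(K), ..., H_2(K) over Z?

We work with the vertex ordering 0 < 1 < 2 < 3 < 4 < 5 < 6 < 7. The simplices of K, each written with vertices in increasing order, are:

  0-simplices (8): [0], [1], [2], [3], [4], [5], [6], [7]
  1-simplices (11): [0,4], [0,7], [1,2], [1,6], [2,3], [2,4], [2,5], [2,6], [3,6], [3,7], [4,6]
  2-simplices (3): [1,2,6], [2,3,6], [2,4,6]

Hence C_0 ≅ Z^8, C_1 ≅ Z^11, C_2 ≅ Z^3.

The boundary map ∂_1: C_1 → C_0 sends each edge [p,q] (with p < q) to q − p. For instance
  ∂[1,6] = [6] − [1].
The 8×11 boundary matrix has rank 7 and Smith normal form diag(1,1,1,1,1,1,1).

The boundary map ∂_2: C_2 → C_1 sends each 2-simplex [p,q,r] to [q,r] − [p,r] + [p,q]. For instance
  ∂[1,2,6] = [2,6] − [1,6] + [1,2],
  ∂[2,3,6] = [3,6] − [2,6] + [2,3].
The 11×3 boundary matrix has rank 3 and Smith normal form diag(1,1,1).

Now H_k = ker ∂_k / im ∂_{k+1}, so:

  H_0: rank C_0 − rank ∂_1 = 8 − 7 = 1, and the invariant factors of ∂_1 are all 1, so H_0 = Z.
  H_1: rank ker ∂_1 − rank ∂_2 = (11 − 7) − 3 = 1, and the invariant factors of ∂_2 are all 1, so H_1 = Z.
  H_2: rank ker ∂_2 − rank ∂_3 = (3 − 3) − 0 = 0, and there is no ∂_3, so H_2 = 0.

H_0 ≅ Z,  H_1 ≅ Z,  H_2 = 0.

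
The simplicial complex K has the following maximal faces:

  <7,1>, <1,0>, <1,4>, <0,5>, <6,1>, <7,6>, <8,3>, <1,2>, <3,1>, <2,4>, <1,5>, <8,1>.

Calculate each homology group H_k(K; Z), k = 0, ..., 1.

H_0 = Z,  H_1 = Z^4.

Take the total order 0 < 1 < 2 < 3 < 4 < 5 < 6 < 7 < 8 on the vertex set. Then K (dimension 1) consists of the simplices:

  0-simplices (9): [0], [1], [2], [3], [4], [5], [6], [7], [8]
  1-simplices (12): [0,1], [0,5], [1,2], [1,3], [1,4], [1,5], [1,6], [1,7], [1,8], [2,4], [3,8], [6,7]

so the chain groups are C_0 ≅ Z^9, C_1 ≅ Z^12.

The boundary map ∂_1: C_1 → C_0 is given by ∂[p,q] = [q] − [p].
As a 9×12 matrix over Z this has rank 8, with invariant factors (1,1,1,1,1,1,1,1).

Now H_k = ker ∂_k / im ∂_{k+1}, so:

  H_0: rank C_0 − rank ∂_1 = 9 − 8 = 1, and the invariant factors of ∂_1 are all 1, so H_0 = Z.
  H_1: rank ker ∂_1 − rank ∂_2 = (12 − 8) − 0 = 4, and there is no ∂_2, so H_1 = Z^4.

As a check, the Euler characteristic is 9 − 12 = -3, which agrees with 1 − 4 = -3.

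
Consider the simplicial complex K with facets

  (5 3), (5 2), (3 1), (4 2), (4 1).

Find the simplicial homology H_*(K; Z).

K has 5 vertices, 5 edges.
rank ∂_0 = 0, rank ∂_1 = 4 ⇒ b_0 = 5 − 0 − 4 = 1; all invariant factors of ∂_1 are 1 so no torsion. So H_0 = Z.
rank ∂_1 = 4, rank ∂_2 = 0 ⇒ b_1 = 5 − 4 − 0 = 1. So H_1 = Z.

H_0 = Z,  H_1 = Z.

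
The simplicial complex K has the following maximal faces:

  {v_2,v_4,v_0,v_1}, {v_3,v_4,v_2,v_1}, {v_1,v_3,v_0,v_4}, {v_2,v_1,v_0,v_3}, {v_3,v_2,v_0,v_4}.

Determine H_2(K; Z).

Take the total order v_0 < v_1 < v_2 < v_3 < v_4 on the vertex set. Then K (dimension 3) consists of the simplices:

  0-simplices (5): [v_0], [v_1], [v_2], [v_3], [v_4]
  1-simplices (10): [v_0,v_1], [v_0,v_2], [v_0,v_3], [v_0,v_4], [v_1,v_2], [v_1,v_3], [v_1,v_4], [v_2,v_3], [v_2,v_4], [v_3,v_4]
  2-simplices (10): [v_0,v_1,v_2], [v_0,v_1,v_3], [v_0,v_1,v_4], [v_0,v_2,v_3], [v_0,v_2,v_4], [v_0,v_3,v_4], [v_1,v_2,v_3], [v_1,v_2,v_4], [v_1,v_3,v_4], [v_2,v_3,v_4]
  3-simplices (5): [v_0,v_1,v_2,v_3], [v_0,v_1,v_2,v_4], [v_0,v_1,v_3,v_4], [v_0,v_2,v_3,v_4], [v_1,v_2,v_3,v_4]

giving chain groups C_0 ≅ Z^5, C_1 ≅ Z^10, C_2 ≅ Z^10, C_3 ≅ Z^5.

The boundary map ∂_1: C_1 → C_0 sends each edge [p,q] (with p < q) to q − p. For instance
  ∂[v_2,v_3] = [v_3] − [v_2].
The 5×10 boundary matrix has rank 4 and Smith normal form diag(1,1,1,1).

∂_2: C_2 → C_1 maps a triangle to the signed sum of its edges. For instance
  ∂[v_1,v_3,v_4] = [v_3,v_4] − [v_1,v_4] + [v_1,v_3],
  ∂[v_0,v_1,v_2] = [v_1,v_2] − [v_0,v_2] + [v_0,v_1].
This gives a 10×10 integer matrix of rank 6; reducing to Smith normal form yields diagonal entries (1,1,1,1,1,1).

Boundary ∂_3: C_3 → C_2 sends each 3-simplex σ to the alternating sum Σ_i (−1)^i (σ with its i-th vertex removed). For instance
  ∂[v_0,v_2,v_3,v_4] = [v_2,v_3,v_4] − [v_0,v_3,v_4] + [v_0,v_2,v_4] − [v_0,v_2,v_3],
  ∂[v_0,v_1,v_2,v_3] = [v_1,v_2,v_3] − [v_0,v_2,v_3] + [v_0,v_1,v_3] − [v_0,v_1,v_2].
The 10×5 boundary matrix has rank 4 and Smith normal form diag(1,1,1,1).

Computing H_k = (kernel of ∂_k) / (image of ∂_{k+1}):

  H_2: rank ker ∂_2 − rank ∂_3 = (10 − 6) − 4 = 0, and the invariant factors of ∂_3 are all 1, so H_2 ≅ 0.

H_2 ≅ 0.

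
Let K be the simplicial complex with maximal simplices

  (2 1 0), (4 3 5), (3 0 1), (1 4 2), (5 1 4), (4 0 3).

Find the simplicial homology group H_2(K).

H_2 ≅ 0.

We work with the vertex ordering 0 < 1 < 2 < 3 < 4 < 5. The simplices of K, each written with vertices in increasing order, are:

  0-simplices (6): [0], [1], [2], [3], [4], [5]
  1-simplices (12): [0,1], [0,2], [0,3], [0,4], [1,2], [1,3], [1,4], [1,5], [2,4], [3,4], [3,5], [4,5]
  2-simplices (6): [0,1,2], [0,1,3], [0,3,4], [1,2,4], [1,4,5], [3,4,5]

so the chain groups are C_0 ≅ Z^6, C_1 ≅ Z^12, C_2 ≅ Z^6.

∂_1: C_1 → C_0 maps an edge to its endpoints' difference, ∂[p,q] = q − p.
As a 6×12 matrix over Z this has rank 5, with invariant factors (1,1,1,1,1).

Boundary ∂_2: C_2 → C_1 maps a triangle to the signed sum of its edges. For instance
  ∂[0,1,3] = [1,3] − [0,3] + [0,1],
  ∂[1,2,4] = [2,4] − [1,4] + [1,2].
This gives a 12×6 integer matrix of rank 6; reducing to Smith normal form yields diagonal entries (1,1,1,1,1,1).

Now H_k = ker ∂_k / im ∂_{k+1}, so:

  H_2: rank ker ∂_2 − rank ∂_3 = (6 − 6) − 0 = 0, and there is no ∂_3, so H_2 ≅ 0.

(K is a triangulation of the cylinder S^1 x I.)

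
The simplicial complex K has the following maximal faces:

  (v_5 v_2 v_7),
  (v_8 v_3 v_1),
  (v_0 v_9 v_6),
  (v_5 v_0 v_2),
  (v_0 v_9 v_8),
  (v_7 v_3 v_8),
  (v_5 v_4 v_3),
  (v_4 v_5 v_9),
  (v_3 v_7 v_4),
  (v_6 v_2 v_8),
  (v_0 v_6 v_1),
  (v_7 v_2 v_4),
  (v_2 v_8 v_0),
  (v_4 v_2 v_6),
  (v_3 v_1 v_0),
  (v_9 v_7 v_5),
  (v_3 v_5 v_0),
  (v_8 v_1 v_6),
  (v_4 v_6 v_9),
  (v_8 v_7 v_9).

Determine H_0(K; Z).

H_0 ≅ Z.

We work with the vertex ordering v_0 < v_1 < v_2 < v_3 < v_4 < v_5 < v_6 < v_7 < v_8 < v_9. The simplices of K, each written with vertices in increasing order, are:

  0-simplices (10): [v_0], [v_1], [v_2], [v_3], [v_4], [v_5], [v_6], [v_7], [v_8], [v_9]
  1-simplices (30): (30 of them)
  2-simplices (20): (20 of them)

so the chain groups are C_0 ≅ Z^10, C_1 ≅ Z^30, C_2 ≅ Z^20.

Boundary ∂_1: C_1 → C_0 sends each edge [p,q] (with p < q) to q − p. For instance
  ∂[v_2,v_4] = [v_4] − [v_2].
This gives a 10×30 integer matrix of rank 9; reducing to Smith normal form yields diagonal entries (1,1,1,1,1,1,1,1,1).

The boundary map ∂_2: C_2 → C_1 maps a triangle to the signed sum of its edges. For instance
  ∂[v_1,v_3,v_8] = [v_3,v_8] − [v_1,v_8] + [v_1,v_3],
  ∂[v_4,v_5,v_9] = [v_5,v_9] − [v_4,v_9] + [v_4,v_5].
This gives a 30×20 integer matrix of rank 20; reducing to Smith normal form yields diagonal entries (1,1,1,1,1,1,1,1,1,1,1,1,1,1,1,1,1,1,1,2).

From H_k ≅ ker(∂_k) / im(∂_{k+1}) we obtain:

  H_0: rank C_0 − rank ∂_1 = 10 − 9 = 1, and the invariant factors of ∂_1 are all 1, so H_0 ≅ Z.

(K is a triangulation of the Klein bottle.)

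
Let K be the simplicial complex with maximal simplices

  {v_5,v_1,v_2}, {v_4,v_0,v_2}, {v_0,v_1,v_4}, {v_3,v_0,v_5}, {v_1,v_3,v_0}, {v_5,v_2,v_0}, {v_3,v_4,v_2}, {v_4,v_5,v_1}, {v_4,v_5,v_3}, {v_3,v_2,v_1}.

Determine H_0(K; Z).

K has 6 vertices, 15 edges, 10 triangles.
rank ∂_0 = 0, rank ∂_1 = 5 ⇒ b_0 = 6 − 0 − 5 = 1; all invariant factors of ∂_1 are 1 so no torsion. So H_0 ≅ Z.

H_0 = Z.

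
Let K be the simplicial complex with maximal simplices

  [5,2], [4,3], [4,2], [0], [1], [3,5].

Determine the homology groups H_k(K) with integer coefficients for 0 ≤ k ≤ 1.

H_0 ≅ Z^3,  H_1 ≅ Z.

We work with the vertex ordering 0 < 1 < 2 < 3 < 4 < 5. The simplices of K, each written with vertices in increasing order, are:

  0-simplices (6): [0], [1], [2], [3], [4], [5]
  1-simplices (4): [2,4], [2,5], [3,4], [3,5]

giving chain groups C_0 ≅ Z^6, C_1 ≅ Z^4.

The boundary map ∂_1: C_1 → C_0 is given by ∂[p,q] = [q] − [p]. For instance
  ∂[3,5] = [5] − [3].
The resulting 6×4 matrix has rank 3, and its Smith normal form has invariant factors (1,1,1).

Now H_k = ker ∂_k / im ∂_{k+1}, so:

  H_0: rank C_0 − rank ∂_1 = 6 − 3 = 3, and the invariant factors of ∂_1 are all 1, so H_0 = Z^3.
  H_1: rank ker ∂_1 − rank ∂_2 = (4 − 3) − 0 = 1, and there is no ∂_2, so H_1 = Z.

As a check, the Euler characteristic is 6 − 4 = 2, which agrees with 3 − 1 = 2.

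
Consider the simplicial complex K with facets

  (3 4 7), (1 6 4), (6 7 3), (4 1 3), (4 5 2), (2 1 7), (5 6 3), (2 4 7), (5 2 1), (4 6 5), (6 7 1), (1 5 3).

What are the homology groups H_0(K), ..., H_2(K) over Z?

Take the total order 1 < 2 < 3 < 4 < 5 < 6 < 7 on the vertex set. Then K (dimension 2) consists of the simplices:

  0-simplices (7): [1], [2], [3], [4], [5], [6], [7]
  1-simplices (18): [1,2], [1,3], [1,4], [1,5], [1,6], [1,7], [2,4], [2,5], [2,7], [3,4], [3,5], [3,6], [3,7], [4,5], [4,6], [4,7], [5,6], [6,7]
  2-simplices (12): [1,2,5], [1,2,7], [1,3,4], [1,3,5], [1,4,6], [1,6,7], [2,4,5], [2,4,7], [3,4,7], [3,5,6], [3,6,7], [4,5,6]

giving chain groups C_0 ≅ Z^7, C_1 ≅ Z^18, C_2 ≅ Z^12.

The boundary map ∂_1: C_1 → C_0 maps an edge to its endpoints' difference, ∂[p,q] = q − p. For instance
  ∂[1,3] = [3] − [1].
This gives a 7×18 integer matrix of rank 6; reducing to Smith normal form yields diagonal entries (1,1,1,1,1,1).

Boundary ∂_2: C_2 → C_1 maps a triangle to the signed sum of its edges. For instance
  ∂[2,4,7] = [4,7] − [2,7] + [2,4],
  ∂[1,6,7] = [6,7] − [1,7] + [1,6].
The resulting 18×12 matrix has rank 12, and its Smith normal form has invariant factors (1,1,1,1,1,1,1,1,1,1,1,2).

Reading off H_k = ker ∂_k / im ∂_{k+1}:

  H_0: rank C_0 − rank ∂_1 = 7 − 6 = 1, and the invariant factors of ∂_1 are all 1, so H_0 = Z.
  H_1: rank ker ∂_1 − rank ∂_2 = (18 − 6) − 12 = 0, and ∂_2 has invariant factor 2 > 1, so H_1 = Z/2.
  H_2: rank ker ∂_2 − rank ∂_3 = (12 − 12) − 0 = 0, and there is no ∂_3, so H_2 = 0.

H_0 = Z,  H_1 = Z/2,  H_2 = 0.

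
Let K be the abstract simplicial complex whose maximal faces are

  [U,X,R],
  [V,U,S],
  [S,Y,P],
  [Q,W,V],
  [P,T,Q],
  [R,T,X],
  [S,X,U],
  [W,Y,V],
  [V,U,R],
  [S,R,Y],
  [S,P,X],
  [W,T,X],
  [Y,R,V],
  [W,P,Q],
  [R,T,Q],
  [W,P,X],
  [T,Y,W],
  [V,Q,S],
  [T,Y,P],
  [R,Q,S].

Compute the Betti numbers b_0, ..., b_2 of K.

b_0 = 1, b_1 = 1, b_2 = 0.

We work with the vertex ordering P < Q < R < S < T < U < V < W < X < Y. The simplices of K, each written with vertices in increasing order, are:

  0-simplices (10): P, Q, R, S, T, U, V, W, X, Y
  1-simplices (30): PQ, PS, PT, PW, PX, PY, QR, QS, QT, QV, QW, RS, RT, RU, RV, RX, RY, SU, SV, SX, SY, TW, TX, TY, UV, UX, VW, VY, WX, WY
  2-simplices (20): PQT, PQW, PSX, PSY, PTY, PWX, QRS, QRT, QSV, QVW, RSY, RTX, RUV, RUX, RVY, SUV, SUX, TWX, TWY, VWY

so the chain groups are C_0 ≅ Z^10, C_1 ≅ Z^30, C_2 ≅ Z^20.

The boundary map ∂_1: C_1 → C_0 sends each edge [p,q] (with p < q) to q − p.
The 10×30 boundary matrix has rank 9 and Smith normal form diag(1,1,1,1,1,1,1,1,1).

∂_2: C_2 → C_1 acts by ∂[p,q,r] = [q,r] − [p,r] + [p,q]. For instance
  ∂RSY = SY − RY + RS,
  ∂RUX = UX − RX + RU.
This gives a 30×20 integer matrix of rank 20; reducing to Smith normal form yields diagonal entries (1,1,1,1,1,1,1,1,1,1,1,1,1,1,1,1,1,1,1,2).

Now H_k = ker ∂_k / im ∂_{k+1}, so:

  H_0: rank C_0 − rank ∂_1 = 10 − 9 = 1, and the invariant factors of ∂_1 are all 1, so H_0 = Z.
  H_1: rank ker ∂_1 − rank ∂_2 = (30 − 9) − 20 = 1, and ∂_2 has invariant factor 2 > 1, so H_1 = Z ⊕ Z/2.
  H_2: rank ker ∂_2 − rank ∂_3 = (20 − 20) − 0 = 0, and there is no ∂_3, so H_2 = 0.

Hence the Betti numbers are b_0 = 1, b_1 = 1, b_2 = 0.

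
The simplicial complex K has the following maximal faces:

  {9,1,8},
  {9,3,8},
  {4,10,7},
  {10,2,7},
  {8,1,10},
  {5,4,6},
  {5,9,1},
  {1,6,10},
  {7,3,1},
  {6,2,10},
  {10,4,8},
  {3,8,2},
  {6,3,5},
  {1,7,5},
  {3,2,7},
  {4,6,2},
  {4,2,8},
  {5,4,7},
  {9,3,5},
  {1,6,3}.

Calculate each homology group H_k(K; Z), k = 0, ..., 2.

Fix the vertex order 1 < 2 < 3 < 4 < 5 < 6 < 7 < 8 < 9 < 10 and write every simplex with vertices in increasing order. Then dim K = 2 and the simplices of K are:

  0-simplices (10): [1], [2], [3], [4], [5], [6], [7], [8], [9], [10]
  1-simplices (30): (30 of them)
  2-simplices (20): (20 of them)

Hence C_0 ≅ Z^10, C_1 ≅ Z^30, C_2 ≅ Z^20.

Boundary ∂_1: C_1 → C_0 is given by ∂[p,q] = [q] − [p]. For instance
  ∂[2,6] = [6] − [2].
This gives a 10×30 integer matrix of rank 9; reducing to Smith normal form yields diagonal entries (1,1,1,1,1,1,1,1,1).

Boundary ∂_2: C_2 → C_1 maps a triangle to the signed sum of its edges. For instance
  ∂[1,3,7] = [3,7] − [1,7] + [1,3],
  ∂[1,8,10] = [8,10] − [1,10] + [1,8].
As a 30×20 matrix over Z this has rank 20, with invariant factors (1,1,1,1,1,1,1,1,1,1,1,1,1,1,1,1,1,1,1,2).

Now H_k = ker ∂_k / im ∂_{k+1}, so:

  H_0: rank C_0 − rank ∂_1 = 10 − 9 = 1, and the invariant factors of ∂_1 are all 1, so H_0 ≅ Z.
  H_1: rank ker ∂_1 − rank ∂_2 = (30 − 9) − 20 = 1, and ∂_2 has invariant factor 2 > 1, so H_1 ≅ Z ⊕ Z/2Z.
  H_2: rank ker ∂_2 − rank ∂_3 = (20 − 20) − 0 = 0, and there is no ∂_3, so H_2 ≅ 0.

(K is a triangulation of the Klein bottle.)

H_0 = Z,  H_1 = Z ⊕ Z/2Z,  H_2 = 0.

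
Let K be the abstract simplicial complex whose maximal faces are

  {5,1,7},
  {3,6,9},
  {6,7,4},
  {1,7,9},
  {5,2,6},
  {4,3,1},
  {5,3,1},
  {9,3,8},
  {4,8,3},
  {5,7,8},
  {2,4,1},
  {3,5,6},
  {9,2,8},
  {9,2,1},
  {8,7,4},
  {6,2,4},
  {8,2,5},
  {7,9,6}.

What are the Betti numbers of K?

K has 9 vertices, 27 edges, 18 triangles.
rank ∂_0 = 0, rank ∂_1 = 8 ⇒ b_0 = 9 − 0 − 8 = 1; all invariant factors of ∂_1 are 1 so no torsion. So H_0 ≅ Z.
rank ∂_1 = 8, rank ∂_2 = 17 ⇒ b_1 = 27 − 8 − 17 = 2; all invariant factors of ∂_2 are 1 so no torsion. So H_1 ≅ Z^2.
rank ∂_2 = 17, rank ∂_3 = 0 ⇒ b_2 = 18 − 17 − 0 = 1. So H_2 ≅ Z.

b_0 = 1, b_1 = 2, b_2 = 1.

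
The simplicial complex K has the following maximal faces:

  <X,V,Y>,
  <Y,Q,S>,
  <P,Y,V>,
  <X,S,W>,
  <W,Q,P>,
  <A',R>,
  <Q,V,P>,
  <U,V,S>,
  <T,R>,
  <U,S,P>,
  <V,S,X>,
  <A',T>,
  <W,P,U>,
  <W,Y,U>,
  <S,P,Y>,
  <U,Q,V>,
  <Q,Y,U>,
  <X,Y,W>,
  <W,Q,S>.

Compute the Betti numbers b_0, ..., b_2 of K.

b_0 = 2, b_1 = 3, b_2 = 1.

We work with the vertex ordering P < Q < R < S < T < U < V < W < X < Y < A'. The simplices of K, each written with vertices in increasing order, are:

  0-simplices (11): [P], [Q], [R], [S], [T], [U], [V], [W], [X], [Y], [A']
  1-simplices (27): (27 of them)
  2-simplices (16): [P,Q,V], [P,Q,W], [P,S,U], [P,S,Y], [P,U,W], [P,V,Y], [Q,S,W], [Q,S,Y], [Q,U,V], [Q,U,Y], [S,U,V], [S,V,X], [S,W,X], [U,W,Y], [V,X,Y], [W,X,Y]

giving chain groups C_0 ≅ Z^11, C_1 ≅ Z^27, C_2 ≅ Z^16.

Boundary ∂_1: C_1 → C_0 maps an edge to its endpoints' difference, ∂[p,q] = q − p. For instance
  ∂[W,X] = [X] − [W].
The resulting 11×27 matrix has rank 9, and its Smith normal form has invariant factors (1,1,1,1,1,1,1,1,1).

Boundary ∂_2: C_2 → C_1 sends each 2-simplex [p,q,r] to [q,r] − [p,r] + [p,q]. For instance
  ∂[P,S,Y] = [S,Y] − [P,Y] + [P,S],
  ∂[P,S,U] = [S,U] − [P,U] + [P,S].
This gives a 27×16 integer matrix of rank 15; reducing to Smith normal form yields diagonal entries (1,1,1,1,1,1,1,1,1,1,1,1,1,1,1).

Reading off H_k = ker ∂_k / im ∂_{k+1}:

  H_0: rank C_0 − rank ∂_1 = 11 − 9 = 2, and the invariant factors of ∂_1 are all 1, so H_0 = Z^2.
  H_1: rank ker ∂_1 − rank ∂_2 = (27 − 9) − 15 = 3, and the invariant factors of ∂_2 are all 1, so H_1 = Z^3.
  H_2: rank ker ∂_2 − rank ∂_3 = (16 − 15) − 0 = 1, and there is no ∂_3, so H_2 = Z.

As a check, the Euler characteristic is 11 − 27 + 16 = 0, which agrees with 2 − 3 + 1 = 0.

Hence the Betti numbers are b_0 = 2, b_1 = 3, b_2 = 1.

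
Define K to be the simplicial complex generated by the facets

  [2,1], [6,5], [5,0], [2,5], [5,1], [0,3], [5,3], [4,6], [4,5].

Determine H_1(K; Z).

K has 7 vertices, 9 edges.
rank ∂_1 = 6, rank ∂_2 = 0 ⇒ b_1 = 9 − 6 − 0 = 3. So H_1 = Z^3.

H_1 ≅ Z^3.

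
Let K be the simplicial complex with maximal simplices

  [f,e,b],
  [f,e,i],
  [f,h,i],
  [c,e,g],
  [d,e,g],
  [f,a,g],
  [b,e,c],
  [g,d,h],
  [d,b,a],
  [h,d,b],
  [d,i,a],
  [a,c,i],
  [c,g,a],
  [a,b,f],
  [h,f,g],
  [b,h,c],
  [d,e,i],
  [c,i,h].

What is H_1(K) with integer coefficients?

H_1 ≅ Z^2.

We work with the vertex ordering a < b < c < d < e < f < g < h < i. The simplices of K, each written with vertices in increasing order, are:

  0-simplices (9): a, b, c, d, e, f, g, h, i
  1-simplices (27): ab, ac, ad, af, ag, ai, bc, bd, be, bf, bh, ce, cg, ch, ci, de, dg, dh, di, ef, eg, ei, fg, fh, fi, gh, hi
  2-simplices (18): abd, abf, acg, aci, adi, afg, bce, bch, bdh, bef, ceg, chi, deg, dei, dgh, efi, fgh, fhi

Hence C_0 ≅ Z^9, C_1 ≅ Z^27, C_2 ≅ Z^18.

Boundary ∂_1: C_1 → C_0 sends each edge [p,q] (with p < q) to q − p. For instance
  ∂ab = b − a.
The 9×27 boundary matrix has rank 8 and Smith normal form diag(1,1,1,1,1,1,1,1).

∂_2: C_2 → C_1 acts by ∂[p,q,r] = [q,r] − [p,r] + [p,q]. For instance
  ∂ceg = eg − cg + ce,
  ∂bef = ef − bf + be.
The 27×18 boundary matrix has rank 17 and Smith normal form diag(1,1,1,1,1,1,1,1,1,1,1,1,1,1,1,1,1).

Now H_k = ker ∂_k / im ∂_{k+1}, so:

  H_1: rank ker ∂_1 − rank ∂_2 = (27 − 8) − 17 = 2, and the invariant factors of ∂_2 are all 1, so H_1 ≅ Z^2.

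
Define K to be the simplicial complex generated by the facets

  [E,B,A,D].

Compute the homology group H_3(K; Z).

H_3 ≅ 0.

Fix the vertex order A < B < D < E and write every simplex with vertices in increasing order. Then dim K = 3 and the simplices of K are:

  0-simplices (4): A, B, D, E
  1-simplices (6): AB, AD, AE, BD, BE, DE
  2-simplices (4): ABD, ABE, ADE, BDE
  3-simplices (1): ABDE

Hence C_0 ≅ Z^4, C_1 ≅ Z^6, C_2 ≅ Z^4, C_3 ≅ Z^1.

∂_1: C_1 → C_0 maps an edge to its endpoints' difference, ∂[p,q] = q − p.
As a 4×6 matrix over Z this has rank 3, with invariant factors (1,1,1).

The boundary map ∂_2: C_2 → C_1 sends each 2-simplex [p,q,r] to [q,r] − [p,r] + [p,q]. For instance
  ∂BDE = DE − BE + BD,
  ∂ABD = BD − AD + AB.
This gives a 6×4 integer matrix of rank 3; reducing to Smith normal form yields diagonal entries (1,1,1).

The boundary map ∂_3: C_3 → C_2 sends each 3-simplex σ to the alternating sum Σ_i (−1)^i (σ with its i-th vertex removed). For instance
  ∂ABDE = BDE − ADE + ABE − ABD.
The 4×1 boundary matrix has rank 1 and Smith normal form diag(1).

Now H_k = ker ∂_k / im ∂_{k+1}, so:

  H_3: rank ker ∂_3 − rank ∂_4 = (1 − 1) − 0 = 0, and there is no ∂_4, so H_3 ≅ 0.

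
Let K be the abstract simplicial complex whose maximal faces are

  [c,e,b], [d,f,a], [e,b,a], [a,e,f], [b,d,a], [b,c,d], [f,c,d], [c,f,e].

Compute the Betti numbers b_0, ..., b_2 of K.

Take the total order a < b < c < d < e < f on the vertex set. Then K (dimension 2) consists of the simplices:

  0-simplices (6): a, b, c, d, e, f
  1-simplices (12): ab, ad, ae, af, bc, bd, be, cd, ce, cf, df, ef
  2-simplices (8): abd, abe, adf, aef, bcd, bce, cdf, cef

Hence C_0 ≅ Z^6, C_1 ≅ Z^12, C_2 ≅ Z^8.

∂_1: C_1 → C_0 is given by ∂[p,q] = [q] − [p].
The resulting 6×12 matrix has rank 5, and its Smith normal form has invariant factors (1,1,1,1,1).

Boundary ∂_2: C_2 → C_1 acts by ∂[p,q,r] = [q,r] − [p,r] + [p,q]. For instance
  ∂bcd = cd − bd + bc,
  ∂abd = bd − ad + ab.
The 12×8 boundary matrix has rank 7 and Smith normal form diag(1,1,1,1,1,1,1).

Now H_k = ker ∂_k / im ∂_{k+1}, so:

  H_0: rank C_0 − rank ∂_1 = 6 − 5 = 1, and the invariant factors of ∂_1 are all 1, so H_0 = Z.
  H_1: rank ker ∂_1 − rank ∂_2 = (12 − 5) − 7 = 0, and the invariant factors of ∂_2 are all 1, so H_1 = 0.
  H_2: rank ker ∂_2 − rank ∂_3 = (8 − 7) − 0 = 1, and there is no ∂_3, so H_2 = Z.

(K is a triangulation of the 2-sphere S^2.)

Hence the Betti numbers are b_0 = 1, b_1 = 0, b_2 = 1.

b_0 = 1, b_1 = 0, b_2 = 1.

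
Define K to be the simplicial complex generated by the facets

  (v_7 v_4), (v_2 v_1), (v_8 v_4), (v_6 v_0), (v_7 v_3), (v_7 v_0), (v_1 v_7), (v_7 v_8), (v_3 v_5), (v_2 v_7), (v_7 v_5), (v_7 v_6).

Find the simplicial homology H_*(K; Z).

Fix the vertex order v_0 < v_1 < v_2 < v_3 < v_4 < v_5 < v_6 < v_7 < v_8 and write every simplex with vertices in increasing order. Then dim K = 1 and the simplices of K are:

  0-simplices (9): [v_0], [v_1], [v_2], [v_3], [v_4], [v_5], [v_6], [v_7], [v_8]
  1-simplices (12): [v_0,v_6], [v_0,v_7], [v_1,v_2], [v_1,v_7], [v_2,v_7], [v_3,v_5], [v_3,v_7], [v_4,v_7], [v_4,v_8], [v_5,v_7], [v_6,v_7], [v_7,v_8]

Hence C_0 ≅ Z^9, C_1 ≅ Z^12.

Boundary ∂_1: C_1 → C_0 is given by ∂[p,q] = [q] − [p]. For instance
  ∂[v_6,v_7] = [v_7] − [v_6].
The 9×12 boundary matrix has rank 8 and Smith normal form diag(1,1,1,1,1,1,1,1).

Reading off H_k = ker ∂_k / im ∂_{k+1}:

  H_0: rank C_0 − rank ∂_1 = 9 − 8 = 1, and the invariant factors of ∂_1 are all 1, so H_0 = Z.
  H_1: rank ker ∂_1 − rank ∂_2 = (12 − 8) − 0 = 4, and there is no ∂_2, so H_1 = Z^4.

(K is a triangulation of a wedge of 4 circles.)

H_0 = Z,  H_1 = Z^4.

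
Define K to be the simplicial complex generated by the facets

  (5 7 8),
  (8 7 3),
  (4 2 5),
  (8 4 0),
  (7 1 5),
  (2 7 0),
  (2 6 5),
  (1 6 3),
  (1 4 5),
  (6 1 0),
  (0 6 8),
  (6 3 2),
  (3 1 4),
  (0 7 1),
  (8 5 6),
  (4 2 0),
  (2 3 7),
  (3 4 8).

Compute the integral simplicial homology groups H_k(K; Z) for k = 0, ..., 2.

H_0 ≅ Z,  H_1 ≅ Z^2,  H_2 ≅ Z.

Take the total order 0 < 1 < 2 < 3 < 4 < 5 < 6 < 7 < 8 on the vertex set. Then K (dimension 2) consists of the simplices:

  0-simplices (9): [0], [1], [2], [3], [4], [5], [6], [7], [8]
  1-simplices (27): (27 of them)
  2-simplices (18): [0,1,6], [0,1,7], [0,2,4], [0,2,7], [0,4,8], [0,6,8], [1,3,4], [1,3,6], [1,4,5], [1,5,7], [2,3,6], [2,3,7], [2,4,5], [2,5,6], [3,4,8], [3,7,8], [5,6,8], [5,7,8]

Hence C_0 ≅ Z^9, C_1 ≅ Z^27, C_2 ≅ Z^18.

Boundary ∂_1: C_1 → C_0 sends each edge [p,q] (with p < q) to q − p.
As a 9×27 matrix over Z this has rank 8, with invariant factors (1,1,1,1,1,1,1,1).

Boundary ∂_2: C_2 → C_1 sends each 2-simplex [p,q,r] to [q,r] − [p,r] + [p,q]. For instance
  ∂[0,1,6] = [1,6] − [0,6] + [0,1],
  ∂[2,5,6] = [5,6] − [2,6] + [2,5].
The 27×18 boundary matrix has rank 17 and Smith normal form diag(1,1,1,1,1,1,1,1,1,1,1,1,1,1,1,1,1).

Now H_k = ker ∂_k / im ∂_{k+1}, so:

  H_0: rank C_0 − rank ∂_1 = 9 − 8 = 1, and the invariant factors of ∂_1 are all 1, so H_0 ≅ Z.
  H_1: rank ker ∂_1 − rank ∂_2 = (27 − 8) − 17 = 2, and the invariant factors of ∂_2 are all 1, so H_1 ≅ Z^2.
  H_2: rank ker ∂_2 − rank ∂_3 = (18 − 17) − 0 = 1, and there is no ∂_3, so H_2 ≅ Z.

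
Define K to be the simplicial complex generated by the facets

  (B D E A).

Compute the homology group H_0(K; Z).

H_0 ≅ Z.

Order the vertices as A < B < D < E. Listing each simplex with vertices in this order, K has dimension 3 with simplices:

  0-simplices (4): A, B, D, E
  1-simplices (6): AB, AD, AE, BD, BE, DE
  2-simplices (4): ABD, ABE, ADE, BDE
  3-simplices (1): ABDE

Hence C_0 ≅ Z^4, C_1 ≅ Z^6, C_2 ≅ Z^4, C_3 ≅ Z^1.

∂_1: C_1 → C_0 is given by ∂[p,q] = [q] − [p].
The 4×6 boundary matrix has rank 3 and Smith normal form diag(1,1,1).

∂_2: C_2 → C_1 maps a triangle to the signed sum of its edges. For instance
  ∂ADE = DE − AE + AD,
  ∂ABE = BE − AE + AB.
This gives a 6×4 integer matrix of rank 3; reducing to Smith normal form yields diagonal entries (1,1,1).

The boundary map ∂_3: C_3 → C_2 sends each 3-simplex σ to the alternating sum Σ_i (−1)^i (σ with its i-th vertex removed). For instance
  ∂ABDE = BDE − ADE + ABE − ABD.
As a 4×1 matrix over Z this has rank 1, with invariant factors (1).

Reading off H_k = ker ∂_k / im ∂_{k+1}:

  H_0: rank C_0 − rank ∂_1 = 4 − 3 = 1, and the invariant factors of ∂_1 are all 1, so H_0 = Z.

(K is a triangulation of the 3-simplex.)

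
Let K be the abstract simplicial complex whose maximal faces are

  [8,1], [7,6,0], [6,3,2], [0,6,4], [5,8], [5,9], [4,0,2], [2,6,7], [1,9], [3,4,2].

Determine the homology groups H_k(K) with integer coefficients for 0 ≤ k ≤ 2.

H_0 ≅ Z^2,  H_1 ≅ Z^2,  H_2 = 0.

Take the total order 0 < 1 < 2 < 3 < 4 < 5 < 6 < 7 < 8 < 9 on the vertex set. Then K (dimension 2) consists of the simplices:

  0-simplices (10): [0], [1], [2], [3], [4], [5], [6], [7], [8], [9]
  1-simplices (16): [0,2], [0,4], [0,6], [0,7], [1,8], [1,9], [2,3], [2,4], [2,6], [2,7], [3,4], [3,6], [4,6], [5,8], [5,9], [6,7]
  2-simplices (6): [0,2,4], [0,4,6], [0,6,7], [2,3,4], [2,3,6], [2,6,7]

Hence C_0 ≅ Z^10, C_1 ≅ Z^16, C_2 ≅ Z^6.

The boundary map ∂_1: C_1 → C_0 sends each edge [p,q] (with p < q) to q − p.
This gives a 10×16 integer matrix of rank 8; reducing to Smith normal form yields diagonal entries (1,1,1,1,1,1,1,1).

The boundary map ∂_2: C_2 → C_1 acts by ∂[p,q,r] = [q,r] − [p,r] + [p,q]. For instance
  ∂[2,3,6] = [3,6] − [2,6] + [2,3],
  ∂[2,3,4] = [3,4] − [2,4] + [2,3].
This gives a 16×6 integer matrix of rank 6; reducing to Smith normal form yields diagonal entries (1,1,1,1,1,1).

Now H_k = ker ∂_k / im ∂_{k+1}, so:

  H_0: rank C_0 − rank ∂_1 = 10 − 8 = 2, and the invariant factors of ∂_1 are all 1, so H_0 = Z^2.
  H_1: rank ker ∂_1 − rank ∂_2 = (16 − 8) − 6 = 2, and the invariant factors of ∂_2 are all 1, so H_1 = Z^2.
  H_2: rank ker ∂_2 − rank ∂_3 = (6 − 6) − 0 = 0, and there is no ∂_3, so H_2 = 0.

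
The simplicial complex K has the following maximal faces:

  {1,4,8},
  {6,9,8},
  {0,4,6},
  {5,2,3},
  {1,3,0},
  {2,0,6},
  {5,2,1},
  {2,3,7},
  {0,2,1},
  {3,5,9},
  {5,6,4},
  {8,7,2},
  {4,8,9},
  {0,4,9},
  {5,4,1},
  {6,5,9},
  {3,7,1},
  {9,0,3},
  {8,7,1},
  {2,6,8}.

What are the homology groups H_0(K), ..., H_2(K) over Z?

H_0 = Z,  H_1 = Z ⊕ Z/2Z,  H_2 = 0.

K has 10 vertices, 30 edges, 20 triangles.
rank ∂_0 = 0, rank ∂_1 = 9 ⇒ b_0 = 10 − 0 − 9 = 1; all invariant factors of ∂_1 are 1 so no torsion. So H_0 = Z.
rank ∂_1 = 9, rank ∂_2 = 20 ⇒ b_1 = 30 − 9 − 20 = 1; ∂_2 has invariant factor(s) [2] giving torsion. So H_1 = Z ⊕ Z/2Z.
rank ∂_2 = 20, rank ∂_3 = 0 ⇒ b_2 = 20 − 20 − 0 = 0. So H_2 = 0.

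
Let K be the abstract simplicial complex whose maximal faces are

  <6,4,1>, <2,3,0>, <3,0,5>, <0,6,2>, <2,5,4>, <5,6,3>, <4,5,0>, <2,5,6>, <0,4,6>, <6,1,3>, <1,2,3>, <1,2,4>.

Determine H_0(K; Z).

We work with the vertex ordering 0 < 1 < 2 < 3 < 4 < 5 < 6. The simplices of K, each written with vertices in increasing order, are:

  0-simplices (7): [0], [1], [2], [3], [4], [5], [6]
  1-simplices (18): [0,2], [0,3], [0,4], [0,5], [0,6], [1,2], [1,3], [1,4], [1,6], [2,3], [2,4], [2,5], [2,6], [3,5], [3,6], [4,5], [4,6], [5,6]
  2-simplices (12): [0,2,3], [0,2,6], [0,3,5], [0,4,5], [0,4,6], [1,2,3], [1,2,4], [1,3,6], [1,4,6], [2,4,5], [2,5,6], [3,5,6]

so the chain groups are C_0 ≅ Z^7, C_1 ≅ Z^18, C_2 ≅ Z^12.

The boundary map ∂_1: C_1 → C_0 sends each edge [p,q] (with p < q) to q − p. For instance
  ∂[0,5] = [5] − [0].
This gives a 7×18 integer matrix of rank 6; reducing to Smith normal form yields diagonal entries (1,1,1,1,1,1).

Boundary ∂_2: C_2 → C_1 maps a triangle to the signed sum of its edges. For instance
  ∂[0,3,5] = [3,5] − [0,5] + [0,3],
  ∂[0,2,3] = [2,3] − [0,3] + [0,2].
The 18×12 boundary matrix has rank 12 and Smith normal form diag(1,1,1,1,1,1,1,1,1,1,1,2).

Computing H_k = (kernel of ∂_k) / (image of ∂_{k+1}):

  H_0: rank C_0 − rank ∂_1 = 7 − 6 = 1, and the invariant factors of ∂_1 are all 1, so H_0 ≅ Z.

(K is a triangulation of the real projective plane RP^2.)

H_0 ≅ Z.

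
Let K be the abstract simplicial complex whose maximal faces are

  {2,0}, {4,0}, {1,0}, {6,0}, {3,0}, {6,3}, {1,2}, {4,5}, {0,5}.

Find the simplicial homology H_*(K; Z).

H_0 ≅ Z,  H_1 ≅ Z^3.

Take the total order 0 < 1 < 2 < 3 < 4 < 5 < 6 on the vertex set. Then K (dimension 1) consists of the simplices:

  0-simplices (7): [0], [1], [2], [3], [4], [5], [6]
  1-simplices (9): [0,1], [0,2], [0,3], [0,4], [0,5], [0,6], [1,2], [3,6], [4,5]

Hence C_0 ≅ Z^7, C_1 ≅ Z^9.

The boundary map ∂_1: C_1 → C_0 maps an edge to its endpoints' difference, ∂[p,q] = q − p. For instance
  ∂[0,6] = [6] − [0].
As a 7×9 matrix over Z this has rank 6, with invariant factors (1,1,1,1,1,1).

From H_k ≅ ker(∂_k) / im(∂_{k+1}) we obtain:

  H_0: rank C_0 − rank ∂_1 = 7 − 6 = 1, and the invariant factors of ∂_1 are all 1, so H_0 ≅ Z.
  H_1: rank ker ∂_1 − rank ∂_2 = (9 − 6) − 0 = 3, and there is no ∂_2, so H_1 ≅ Z^3.

As a check, the Euler characteristic is 7 − 9 = -2, which agrees with 1 − 3 = -2.
(K is a triangulation of a wedge of 3 circles.)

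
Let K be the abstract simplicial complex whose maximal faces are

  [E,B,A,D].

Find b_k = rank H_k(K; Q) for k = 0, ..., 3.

b_0 = 1, b_1 = 0, b_2 = 0, b_3 = 0.

K has 4 vertices, 6 edges, 4 triangles, 1 3-simplex.
rank ∂_0 = 0, rank ∂_1 = 3 ⇒ b_0 = 4 − 0 − 3 = 1; all invariant factors of ∂_1 are 1 so no torsion. So H_0 = Z.
rank ∂_1 = 3, rank ∂_2 = 3 ⇒ b_1 = 6 − 3 − 3 = 0; all invariant factors of ∂_2 are 1 so no torsion. So H_1 = 0.
rank ∂_2 = 3, rank ∂_3 = 1 ⇒ b_2 = 4 − 3 − 1 = 0; all invariant factors of ∂_3 are 1 so no torsion. So H_2 = 0.
rank ∂_3 = 1, rank ∂_4 = 0 ⇒ b_3 = 1 − 1 − 0 = 0. So H_3 = 0.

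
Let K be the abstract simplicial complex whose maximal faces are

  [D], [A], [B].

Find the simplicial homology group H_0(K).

Order the vertices as A < B < D. Listing each simplex with vertices in this order, K has dimension 0 with simplices:

  0-simplices (3): A, B, D

Hence C_0 ≅ Z^3.

Now H_k = ker ∂_k / im ∂_{k+1}, so:

  H_0: rank C_0 − rank ∂_1 = 3 − 0 = 3, and there is no ∂_1, so H_0 ≅ Z^3.

H_0 ≅ Z^3.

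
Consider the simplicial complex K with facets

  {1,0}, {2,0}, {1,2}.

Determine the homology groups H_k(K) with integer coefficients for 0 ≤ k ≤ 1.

H_0 ≅ Z,  H_1 ≅ Z.

Order the vertices as 0 < 1 < 2. Listing each simplex with vertices in this order, K has dimension 1 with simplices:

  0-simplices (3): [0], [1], [2]
  1-simplices (3): [0,1], [0,2], [1,2]

giving chain groups C_0 ≅ Z^3, C_1 ≅ Z^3.

Boundary ∂_1: C_1 → C_0 maps an edge to its endpoints' difference, ∂[p,q] = q − p. For instance
  ∂[0,1] = [1] − [0].
The resulting 3×3 matrix has rank 2, and its Smith normal form has invariant factors (1,1).

Computing H_k = (kernel of ∂_k) / (image of ∂_{k+1}):

  H_0: rank C_0 − rank ∂_1 = 3 − 2 = 1, and the invariant factors of ∂_1 are all 1, so H_0 = Z.
  H_1: rank ker ∂_1 − rank ∂_2 = (3 − 2) − 0 = 1, and there is no ∂_2, so H_1 = Z.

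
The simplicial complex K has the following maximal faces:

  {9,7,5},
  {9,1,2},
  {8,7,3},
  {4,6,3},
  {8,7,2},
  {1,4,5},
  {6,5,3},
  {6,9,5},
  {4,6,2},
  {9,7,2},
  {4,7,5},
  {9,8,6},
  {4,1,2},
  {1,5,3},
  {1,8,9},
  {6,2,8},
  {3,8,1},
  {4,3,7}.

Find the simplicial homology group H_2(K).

H_2 ≅ 0.

K has 9 vertices, 27 edges, 18 triangles.
rank ∂_2 = 18, rank ∂_3 = 0 ⇒ b_2 = 18 − 18 − 0 = 0. So H_2 = 0.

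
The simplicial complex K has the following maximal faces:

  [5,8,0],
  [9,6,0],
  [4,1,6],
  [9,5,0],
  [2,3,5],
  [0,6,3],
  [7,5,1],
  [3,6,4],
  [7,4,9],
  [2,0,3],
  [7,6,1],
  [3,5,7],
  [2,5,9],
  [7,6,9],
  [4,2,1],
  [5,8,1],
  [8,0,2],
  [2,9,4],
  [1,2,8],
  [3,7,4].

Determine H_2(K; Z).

H_2 ≅ 0.

K has 10 vertices, 30 edges, 20 triangles.
rank ∂_2 = 20, rank ∂_3 = 0 ⇒ b_2 = 20 − 20 − 0 = 0. So H_2 = 0.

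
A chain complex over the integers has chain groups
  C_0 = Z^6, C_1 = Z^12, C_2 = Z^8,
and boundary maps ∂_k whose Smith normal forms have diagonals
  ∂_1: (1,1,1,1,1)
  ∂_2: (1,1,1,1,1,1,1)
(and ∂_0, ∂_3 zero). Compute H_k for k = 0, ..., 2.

H_0: b_0 = 6 − 0 − 5 = 1; torsion from ∂_1 factors > 1: none. So H_0 = Z.
H_1: b_1 = 12 − 5 − 7 = 0; torsion from ∂_2 factors > 1: none. So H_1 = 0.
H_2: b_2 = 8 − 7 − 0 = 1; torsion from ∂_3 factors > 1: none. So H_2 = Z.

H_0 = Z,  H_1 = 0,  H_2 = Z.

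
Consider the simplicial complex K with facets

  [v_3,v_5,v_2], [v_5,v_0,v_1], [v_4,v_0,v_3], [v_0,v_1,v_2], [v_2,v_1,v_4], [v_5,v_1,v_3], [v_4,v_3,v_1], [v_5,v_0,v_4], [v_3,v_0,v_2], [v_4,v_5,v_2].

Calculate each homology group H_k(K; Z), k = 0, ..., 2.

H_0 ≅ Z,  H_1 ≅ Z/2Z,  H_2 = 0.

Fix the vertex order v_0 < v_1 < v_2 < v_3 < v_4 < v_5 and write every simplex with vertices in increasing order. Then dim K = 2 and the simplices of K are:

  0-simplices (6): [v_0], [v_1], [v_2], [v_3], [v_4], [v_5]
  1-simplices (15): (15 of them)
  2-simplices (10): [v_0,v_1,v_2], [v_0,v_1,v_5], [v_0,v_2,v_3], [v_0,v_3,v_4], [v_0,v_4,v_5], [v_1,v_2,v_4], [v_1,v_3,v_4], [v_1,v_3,v_5], [v_2,v_3,v_5], [v_2,v_4,v_5]

Hence C_0 ≅ Z^6, C_1 ≅ Z^15, C_2 ≅ Z^10.

The boundary map ∂_1: C_1 → C_0 maps an edge to its endpoints' difference, ∂[p,q] = q − p. For instance
  ∂[v_2,v_4] = [v_4] − [v_2].
The resulting 6×15 matrix has rank 5, and its Smith normal form has invariant factors (1,1,1,1,1).

The boundary map ∂_2: C_2 → C_1 acts by ∂[p,q,r] = [q,r] − [p,r] + [p,q]. For instance
  ∂[v_1,v_3,v_4] = [v_3,v_4] − [v_1,v_4] + [v_1,v_3],
  ∂[v_0,v_4,v_5] = [v_4,v_5] − [v_0,v_5] + [v_0,v_4].
The resulting 15×10 matrix has rank 10, and its Smith normal form has invariant factors (1,1,1,1,1,1,1,1,1,2).

From H_k ≅ ker(∂_k) / im(∂_{k+1}) we obtain:

  H_0: rank C_0 − rank ∂_1 = 6 − 5 = 1, and the invariant factors of ∂_1 are all 1, so H_0 ≅ Z.
  H_1: rank ker ∂_1 − rank ∂_2 = (15 − 5) − 10 = 0, and ∂_2 has invariant factor 2 > 1, so H_1 ≅ Z/2Z.
  H_2: rank ker ∂_2 − rank ∂_3 = (10 − 10) − 0 = 0, and there is no ∂_3, so H_2 ≅ 0.

As a check, the Euler characteristic is 6 − 15 + 10 = 1, which agrees with 1 − 0 + 0 = 1.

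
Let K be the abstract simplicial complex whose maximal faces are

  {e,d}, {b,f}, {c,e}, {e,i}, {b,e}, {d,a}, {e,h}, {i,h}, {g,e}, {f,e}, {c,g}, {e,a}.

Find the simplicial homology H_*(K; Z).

Fix the vertex order a < b < c < d < e < f < g < h < i and write every simplex with vertices in increasing order. Then dim K = 1 and the simplices of K are:

  0-simplices (9): a, b, c, d, e, f, g, h, i
  1-simplices (12): ad, ae, be, bf, ce, cg, de, ef, eg, eh, ei, hi

so the chain groups are C_0 ≅ Z^9, C_1 ≅ Z^12.

The boundary map ∂_1: C_1 → C_0 is given by ∂[p,q] = [q] − [p]. For instance
  ∂ce = e − c.
The 9×12 boundary matrix has rank 8 and Smith normal form diag(1,1,1,1,1,1,1,1).

From H_k ≅ ker(∂_k) / im(∂_{k+1}) we obtain:

  H_0: rank C_0 − rank ∂_1 = 9 − 8 = 1, and the invariant factors of ∂_1 are all 1, so H_0 ≅ Z.
  H_1: rank ker ∂_1 − rank ∂_2 = (12 − 8) − 0 = 4, and there is no ∂_2, so H_1 ≅ Z^4.

H_0 ≅ Z,  H_1 ≅ Z^4.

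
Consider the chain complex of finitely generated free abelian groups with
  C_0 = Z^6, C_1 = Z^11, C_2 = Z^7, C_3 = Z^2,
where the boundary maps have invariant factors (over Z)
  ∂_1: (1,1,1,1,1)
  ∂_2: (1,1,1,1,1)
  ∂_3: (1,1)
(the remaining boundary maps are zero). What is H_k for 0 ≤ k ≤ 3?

H_0 = Z,  H_1 = Z,  H_2 = 0,  H_3 = 0.

H_0: b_0 = 6 − 0 − 5 = 1; torsion from ∂_1 factors > 1: none. So H_0 = Z.
H_1: b_1 = 11 − 5 − 5 = 1; torsion from ∂_2 factors > 1: none. So H_1 = Z.
H_2: b_2 = 7 − 5 − 2 = 0; torsion from ∂_3 factors > 1: none. So H_2 = 0.
H_3: b_3 = 2 − 2 − 0 = 0; torsion from ∂_4 factors > 1: none. So H_3 = 0.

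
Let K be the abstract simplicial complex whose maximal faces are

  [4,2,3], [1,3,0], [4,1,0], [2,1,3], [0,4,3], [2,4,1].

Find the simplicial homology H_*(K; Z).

H_0 ≅ Z,  H_1 = 0,  H_2 ≅ Z.

Fix the vertex order 0 < 1 < 2 < 3 < 4 and write every simplex with vertices in increasing order. Then dim K = 2 and the simplices of K are:

  0-simplices (5): [0], [1], [2], [3], [4]
  1-simplices (9): [0,1], [0,3], [0,4], [1,2], [1,3], [1,4], [2,3], [2,4], [3,4]
  2-simplices (6): [0,1,3], [0,1,4], [0,3,4], [1,2,3], [1,2,4], [2,3,4]

so the chain groups are C_0 ≅ Z^5, C_1 ≅ Z^9, C_2 ≅ Z^6.

Boundary ∂_1: C_1 → C_0 sends each edge [p,q] (with p < q) to q − p. For instance
  ∂[2,4] = [4] − [2].
The 5×9 boundary matrix has rank 4 and Smith normal form diag(1,1,1,1).

∂_2: C_2 → C_1 sends each 2-simplex [p,q,r] to [q,r] − [p,r] + [p,q]. For instance
  ∂[2,3,4] = [3,4] − [2,4] + [2,3],
  ∂[1,2,4] = [2,4] − [1,4] + [1,2].
The 9×6 boundary matrix has rank 5 and Smith normal form diag(1,1,1,1,1).

Now H_k = ker ∂_k / im ∂_{k+1}, so:

  H_0: rank C_0 − rank ∂_1 = 5 − 4 = 1, and the invariant factors of ∂_1 are all 1, so H_0 = Z.
  H_1: rank ker ∂_1 − rank ∂_2 = (9 − 4) − 5 = 0, and the invariant factors of ∂_2 are all 1, so H_1 = 0.
  H_2: rank ker ∂_2 − rank ∂_3 = (6 − 5) − 0 = 1, and there is no ∂_3, so H_2 = Z.

As a check, the Euler characteristic is 5 − 9 + 6 = 2, which agrees with 1 − 0 + 1 = 2.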